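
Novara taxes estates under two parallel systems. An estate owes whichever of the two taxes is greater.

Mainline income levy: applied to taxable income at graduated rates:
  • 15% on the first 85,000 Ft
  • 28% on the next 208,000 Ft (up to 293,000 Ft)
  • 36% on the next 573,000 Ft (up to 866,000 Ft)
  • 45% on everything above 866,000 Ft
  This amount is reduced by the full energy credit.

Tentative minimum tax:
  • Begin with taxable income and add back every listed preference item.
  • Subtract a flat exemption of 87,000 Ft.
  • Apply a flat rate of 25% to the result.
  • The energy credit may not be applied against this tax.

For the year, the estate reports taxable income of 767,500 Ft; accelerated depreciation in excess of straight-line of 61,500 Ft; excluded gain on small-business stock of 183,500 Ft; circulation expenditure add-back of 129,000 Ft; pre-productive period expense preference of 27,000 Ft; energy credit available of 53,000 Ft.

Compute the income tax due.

270,375 Ft

Mainline income levy:
  85,000 Ft × 15% = 12,750 Ft
  208,000 Ft × 28% = 58,240 Ft
  474,500 Ft × 36% = 170,820 Ft
  → 241,810 Ft
  Less energy credit 53,000 Ft → 188,810 Ft

Tentative minimum tax:
  Adjusted income: 767,500 Ft + 61,500 Ft + 183,500 Ft + 129,000 Ft + 27,000 Ft = 1,168,500 Ft
  Less exemption 87,000 Ft → base 1,081,500 Ft
  1,081,500 Ft × 25% = 270,375 Ft

270,375 Ft > 188,810 Ft, so the tentative minimum tax is the binding amount.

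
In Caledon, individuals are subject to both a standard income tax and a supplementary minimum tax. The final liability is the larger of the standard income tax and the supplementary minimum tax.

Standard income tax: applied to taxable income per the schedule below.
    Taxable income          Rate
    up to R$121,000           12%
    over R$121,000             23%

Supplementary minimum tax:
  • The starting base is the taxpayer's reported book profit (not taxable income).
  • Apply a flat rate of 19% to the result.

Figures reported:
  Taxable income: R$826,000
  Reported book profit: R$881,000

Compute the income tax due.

R$176,670

Standard income tax:
  R$121,000 × 12% = R$14,520
  R$705,000 × 23% = R$162,150
  → R$176,670

Supplementary minimum tax:
  Base (reported book profit): R$881,000
  R$881,000 × 19% = R$167,390

R$176,670 > R$167,390, so the standard income tax governs.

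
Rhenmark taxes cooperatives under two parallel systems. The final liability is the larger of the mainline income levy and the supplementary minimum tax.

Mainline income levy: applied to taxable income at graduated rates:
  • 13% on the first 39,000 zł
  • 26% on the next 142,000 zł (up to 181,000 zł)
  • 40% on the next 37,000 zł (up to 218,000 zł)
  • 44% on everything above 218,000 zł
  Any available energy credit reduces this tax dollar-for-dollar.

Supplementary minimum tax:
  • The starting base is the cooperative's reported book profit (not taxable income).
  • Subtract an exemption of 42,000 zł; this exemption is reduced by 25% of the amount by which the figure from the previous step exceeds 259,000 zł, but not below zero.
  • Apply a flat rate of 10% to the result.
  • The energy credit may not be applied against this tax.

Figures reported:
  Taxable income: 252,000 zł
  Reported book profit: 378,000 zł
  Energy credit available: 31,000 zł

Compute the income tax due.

Mainline income levy:
  39,000 zł × 13% = 5,070 zł
  142,000 zł × 26% = 36,920 zł
  37,000 zł × 40% = 14,800 zł
  34,000 zł × 44% = 14,960 zł
  → 71,750 zł
  Less energy credit 31,000 zł → 40,750 zł

Supplementary minimum tax:
  Base (reported book profit): 378,000 zł
  Exemption: 42,000 zł − 25% × (378,000 zł − 259,000 zł) = 42,000 zł − 29,750 zł = 12,250 zł
  Base: 378,000 zł − 12,250 zł = 365,750 zł
  365,750 zł × 10% = 36,575 zł

40,750 zł > 36,575 zł, so the mainline income levy governs.

40,750 zł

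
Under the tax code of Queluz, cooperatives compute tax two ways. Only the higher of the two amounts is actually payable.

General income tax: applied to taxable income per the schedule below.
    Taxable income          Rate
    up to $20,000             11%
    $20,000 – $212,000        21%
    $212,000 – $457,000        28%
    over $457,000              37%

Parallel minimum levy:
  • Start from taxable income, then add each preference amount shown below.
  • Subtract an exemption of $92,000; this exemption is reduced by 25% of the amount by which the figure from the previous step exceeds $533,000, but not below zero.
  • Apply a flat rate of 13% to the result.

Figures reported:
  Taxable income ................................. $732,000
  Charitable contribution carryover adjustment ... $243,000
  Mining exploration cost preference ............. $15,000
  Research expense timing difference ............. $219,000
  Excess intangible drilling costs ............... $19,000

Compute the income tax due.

$212,870

General income tax:
  $20,000 × 11% = $2,200
  $192,000 × 21% = $40,320
  $245,000 × 28% = $68,600
  $275,000 × 37% = $101,750
  → $212,870

Parallel minimum levy:
  Adjusted income: $732,000 + $243,000 + $15,000 + $219,000 + $19,000 = $1,228,000
  Exemption: 25% × ($1,228,000 − $533,000) = $173,750 ≥ $92,000, so the exemption is fully phased out
  Base: $1,228,000 − $0 = $1,228,000
  $1,228,000 × 13% = $159,640

$212,870 > $159,640, so the general income tax governs.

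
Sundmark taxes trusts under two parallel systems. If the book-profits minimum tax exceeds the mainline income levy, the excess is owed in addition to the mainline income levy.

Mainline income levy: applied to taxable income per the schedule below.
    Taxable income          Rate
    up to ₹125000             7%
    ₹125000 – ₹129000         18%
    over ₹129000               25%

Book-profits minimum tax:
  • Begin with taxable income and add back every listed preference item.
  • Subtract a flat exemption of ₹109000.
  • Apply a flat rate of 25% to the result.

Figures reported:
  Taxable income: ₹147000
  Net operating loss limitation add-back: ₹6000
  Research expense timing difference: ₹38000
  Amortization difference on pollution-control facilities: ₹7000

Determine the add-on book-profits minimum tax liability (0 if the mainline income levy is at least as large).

₹8280

Book-profits minimum tax:
  Adjusted income: ₹147000 + ₹6000 + ₹38000 + ₹7000 = ₹198000
  Less exemption ₹109000 → base ₹89000
  ₹89000 × 25% = ₹22250

Mainline income levy:
  ₹125000 × 7% = ₹8750
  ₹4000 × 18% = ₹720
  ₹18000 × 25% = ₹4500
  → ₹13970

Excess of book-profits minimum tax over mainline income levy: ₹22250 − ₹13970 = ₹8280.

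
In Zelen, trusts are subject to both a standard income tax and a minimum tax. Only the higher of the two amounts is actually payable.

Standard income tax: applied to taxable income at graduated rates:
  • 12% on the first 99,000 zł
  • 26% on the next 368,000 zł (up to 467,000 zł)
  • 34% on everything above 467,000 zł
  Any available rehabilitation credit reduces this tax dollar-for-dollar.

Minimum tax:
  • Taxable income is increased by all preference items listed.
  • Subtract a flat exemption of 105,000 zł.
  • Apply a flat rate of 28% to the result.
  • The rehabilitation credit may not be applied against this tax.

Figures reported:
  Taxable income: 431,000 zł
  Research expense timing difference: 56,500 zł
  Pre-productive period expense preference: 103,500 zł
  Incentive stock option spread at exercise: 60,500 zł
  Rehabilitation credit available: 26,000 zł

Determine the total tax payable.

153,020 zł

Minimum tax:
  Adjusted income: 431,000 zł + 56,500 zł + 103,500 zł + 60,500 zł = 651,500 zł
  Less exemption 105,000 zł → base 546,500 zł
  546,500 zł × 28% = 153,020 zł

Standard income tax:
  99,000 zł × 12% = 11,880 zł
  332,000 zł × 26% = 86,320 zł
  → 98,200 zł
  Less rehabilitation credit 26,000 zł → 72,200 zł

153,020 zł > 72,200 zł, so the minimum tax is the binding amount.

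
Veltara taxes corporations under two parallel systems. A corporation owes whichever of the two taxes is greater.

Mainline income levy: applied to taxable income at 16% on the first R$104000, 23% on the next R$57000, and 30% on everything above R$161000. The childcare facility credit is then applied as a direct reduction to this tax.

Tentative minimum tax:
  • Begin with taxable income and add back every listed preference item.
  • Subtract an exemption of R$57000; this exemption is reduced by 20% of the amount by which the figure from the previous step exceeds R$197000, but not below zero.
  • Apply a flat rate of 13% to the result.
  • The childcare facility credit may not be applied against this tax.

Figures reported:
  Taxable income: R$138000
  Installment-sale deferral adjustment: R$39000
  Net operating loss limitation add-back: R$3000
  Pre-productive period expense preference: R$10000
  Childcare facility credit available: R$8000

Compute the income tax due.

Tentative minimum tax:
  Adjusted income: R$138000 + R$39000 + R$3000 + R$10000 = R$190000
  Exemption: R$190000 ≤ R$197000, so full R$57000 applies
  Base: R$190000 − R$57000 = R$133000
  R$133000 × 13% = R$17290

Mainline income levy:
  R$104000 × 16% = R$16640
  R$34000 × 23% = R$7820
  → R$24460
  Less childcare facility credit R$8000 → R$16460

R$17290 > R$16460, so the tentative minimum tax is the binding amount.

R$17290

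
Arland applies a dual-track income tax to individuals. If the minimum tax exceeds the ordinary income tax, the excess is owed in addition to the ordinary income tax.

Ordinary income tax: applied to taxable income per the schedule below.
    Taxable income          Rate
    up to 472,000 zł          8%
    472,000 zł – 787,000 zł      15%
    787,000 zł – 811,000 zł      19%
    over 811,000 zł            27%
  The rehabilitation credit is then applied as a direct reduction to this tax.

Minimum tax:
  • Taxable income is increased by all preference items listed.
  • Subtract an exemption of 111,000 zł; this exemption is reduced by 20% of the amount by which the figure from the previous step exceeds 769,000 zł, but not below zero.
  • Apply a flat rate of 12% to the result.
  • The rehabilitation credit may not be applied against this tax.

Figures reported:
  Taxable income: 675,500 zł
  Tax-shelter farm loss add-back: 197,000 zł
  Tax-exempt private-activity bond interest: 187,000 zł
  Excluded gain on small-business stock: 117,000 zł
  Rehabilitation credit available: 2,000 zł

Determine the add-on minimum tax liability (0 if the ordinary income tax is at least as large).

71,355 zł

Ordinary income tax:
  472,000 zł × 8% = 37,760 zł
  203,500 zł × 15% = 30,525 zł
  → 68,285 zł
  Less rehabilitation credit 2,000 zł → 66,285 zł

Minimum tax:
  Adjusted income: 675,500 zł + 197,000 zł + 187,000 zł + 117,000 zł = 1,176,500 zł
  Exemption: 111,000 zł − 20% × (1,176,500 zł − 769,000 zł) = 111,000 zł − 81,500 zł = 29,500 zł
  Base: 1,176,500 zł − 29,500 zł = 1,147,000 zł
  1,147,000 zł × 12% = 137,640 zł

Excess of minimum tax over ordinary income tax: 137,640 zł − 66,285 zł = 71,355 zł.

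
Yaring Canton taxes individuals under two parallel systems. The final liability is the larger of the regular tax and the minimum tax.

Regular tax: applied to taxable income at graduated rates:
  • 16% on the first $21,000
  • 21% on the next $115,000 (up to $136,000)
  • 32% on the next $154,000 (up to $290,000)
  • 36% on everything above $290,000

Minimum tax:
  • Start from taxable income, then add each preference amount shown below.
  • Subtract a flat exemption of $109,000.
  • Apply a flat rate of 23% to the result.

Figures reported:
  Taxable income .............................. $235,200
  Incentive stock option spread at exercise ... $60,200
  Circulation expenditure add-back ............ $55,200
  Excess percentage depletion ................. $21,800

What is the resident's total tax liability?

Regular tax:
  $21,000 × 16% = $3,360
  $115,000 × 21% = $24,150
  $99,200 × 32% = $31,744
  → $59,254

Minimum tax:
  Adjusted income: $235,200 + $60,200 + $55,200 + $21,800 = $372,400
  Less exemption $109,000 → base $263,400
  $263,400 × 23% = $60,582

$60,582 > $59,254, so the minimum tax is the binding amount.

$60,582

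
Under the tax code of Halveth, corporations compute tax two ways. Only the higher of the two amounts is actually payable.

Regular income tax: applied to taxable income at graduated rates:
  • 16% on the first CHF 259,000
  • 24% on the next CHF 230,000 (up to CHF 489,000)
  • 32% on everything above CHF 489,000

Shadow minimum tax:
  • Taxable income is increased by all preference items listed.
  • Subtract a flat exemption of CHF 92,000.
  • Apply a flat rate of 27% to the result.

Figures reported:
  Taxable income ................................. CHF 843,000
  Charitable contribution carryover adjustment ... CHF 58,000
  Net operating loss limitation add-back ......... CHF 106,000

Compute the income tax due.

CHF 247,050

Regular income tax:
  CHF 259,000 × 16% = CHF 41,440
  CHF 230,000 × 24% = CHF 55,200
  CHF 354,000 × 32% = CHF 113,280
  → CHF 209,920

Shadow minimum tax:
  Adjusted income: CHF 843,000 + CHF 58,000 + CHF 106,000 = CHF 1,007,000
  Less exemption CHF 92,000 → base CHF 915,000
  CHF 915,000 × 27% = CHF 247,050

CHF 247,050 > CHF 209,920, so the shadow minimum tax is the binding amount.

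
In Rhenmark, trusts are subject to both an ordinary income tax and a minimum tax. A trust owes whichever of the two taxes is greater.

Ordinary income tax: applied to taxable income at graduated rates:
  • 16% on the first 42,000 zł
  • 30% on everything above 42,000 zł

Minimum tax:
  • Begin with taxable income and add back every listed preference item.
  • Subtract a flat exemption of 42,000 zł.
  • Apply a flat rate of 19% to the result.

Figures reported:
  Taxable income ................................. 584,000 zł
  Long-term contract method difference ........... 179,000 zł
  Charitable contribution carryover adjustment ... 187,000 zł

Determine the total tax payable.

172,520 zł

Ordinary income tax:
  42,000 zł × 16% = 6,720 zł
  542,000 zł × 30% = 162,600 zł
  → 169,320 zł

Minimum tax:
  Adjusted income: 584,000 zł + 179,000 zł + 187,000 zł = 950,000 zł
  Less exemption 42,000 zł → base 908,000 zł
  908,000 zł × 19% = 172,520 zł

172,520 zł > 169,320 zł, so the minimum tax is the binding amount.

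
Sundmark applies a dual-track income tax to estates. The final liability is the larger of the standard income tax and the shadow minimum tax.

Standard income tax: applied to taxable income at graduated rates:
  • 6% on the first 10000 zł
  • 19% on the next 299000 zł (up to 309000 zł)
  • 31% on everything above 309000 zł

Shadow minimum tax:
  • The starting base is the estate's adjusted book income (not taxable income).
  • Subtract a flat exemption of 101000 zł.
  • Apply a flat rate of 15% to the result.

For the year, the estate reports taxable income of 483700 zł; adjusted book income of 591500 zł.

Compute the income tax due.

Standard income tax:
  10000 zł × 6% = 600 zł
  299000 zł × 19% = 56810 zł
  174700 zł × 31% = 54157 zł
  → 111567 zł

Shadow minimum tax:
  Base (adjusted book income): 591500 zł
  Less exemption 101000 zł → base 490500 zł
  490500 zł × 15% = 73575 zł

111567 zł > 73575 zł, so the standard income tax governs.

111567 zł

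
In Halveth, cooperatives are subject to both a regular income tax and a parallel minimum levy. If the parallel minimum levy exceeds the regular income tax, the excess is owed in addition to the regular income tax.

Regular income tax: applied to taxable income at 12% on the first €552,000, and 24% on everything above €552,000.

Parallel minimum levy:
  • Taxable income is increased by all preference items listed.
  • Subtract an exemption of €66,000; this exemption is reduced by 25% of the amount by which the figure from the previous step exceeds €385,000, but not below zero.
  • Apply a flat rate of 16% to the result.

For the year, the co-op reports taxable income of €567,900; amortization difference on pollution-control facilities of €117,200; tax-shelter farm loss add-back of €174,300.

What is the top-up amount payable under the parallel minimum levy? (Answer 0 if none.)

€67,448

Parallel minimum levy:
  Adjusted income: €567,900 + €117,200 + €174,300 = €859,400
  Exemption: 25% × (€859,400 − €385,000) = €118,600 ≥ €66,000, so the exemption is fully phased out
  Base: €859,400 − €0 = €859,400
  €859,400 × 16% = €137,504

Regular income tax:
  €552,000 × 12% = €66,240
  €15,900 × 24% = €3,816
  → €70,056

Excess of parallel minimum levy over regular income tax: €137,504 − €70,056 = €67,448.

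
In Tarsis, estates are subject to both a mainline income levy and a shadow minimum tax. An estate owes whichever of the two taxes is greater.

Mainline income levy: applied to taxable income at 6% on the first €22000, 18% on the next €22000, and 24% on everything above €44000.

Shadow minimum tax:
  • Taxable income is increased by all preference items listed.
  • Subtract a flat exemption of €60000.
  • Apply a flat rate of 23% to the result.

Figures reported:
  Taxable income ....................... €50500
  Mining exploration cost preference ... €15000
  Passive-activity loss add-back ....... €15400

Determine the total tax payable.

Shadow minimum tax:
  Adjusted income: €50500 + €15000 + €15400 = €80900
  Less exemption €60000 → base €20900
  €20900 × 23% = €4807

Mainline income levy:
  €22000 × 6% = €1320
  €22000 × 18% = €3960
  €6500 × 24% = €1560
  → €6840

€6840 > €4807, so the mainline income levy governs.

€6840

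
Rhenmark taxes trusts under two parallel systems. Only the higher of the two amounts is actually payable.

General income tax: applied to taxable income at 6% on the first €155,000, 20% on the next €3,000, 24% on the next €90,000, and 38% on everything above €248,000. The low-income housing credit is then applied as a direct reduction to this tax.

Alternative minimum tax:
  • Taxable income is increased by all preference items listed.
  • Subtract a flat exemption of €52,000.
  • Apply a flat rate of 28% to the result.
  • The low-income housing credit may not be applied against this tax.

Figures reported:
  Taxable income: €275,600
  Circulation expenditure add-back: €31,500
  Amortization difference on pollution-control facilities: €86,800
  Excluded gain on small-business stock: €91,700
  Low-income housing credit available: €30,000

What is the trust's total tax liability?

€121,408

Alternative minimum tax:
  Adjusted income: €275,600 + €31,500 + €86,800 + €91,700 = €485,600
  Less exemption €52,000 → base €433,600
  €433,600 × 28% = €121,408

General income tax:
  €155,000 × 6% = €9,300
  €3,000 × 20% = €600
  €90,000 × 24% = €21,600
  €27,600 × 38% = €10,488
  → €41,988
  Less low-income housing credit €30,000 → €11,988

€121,408 > €11,988, so the alternative minimum tax is the binding amount.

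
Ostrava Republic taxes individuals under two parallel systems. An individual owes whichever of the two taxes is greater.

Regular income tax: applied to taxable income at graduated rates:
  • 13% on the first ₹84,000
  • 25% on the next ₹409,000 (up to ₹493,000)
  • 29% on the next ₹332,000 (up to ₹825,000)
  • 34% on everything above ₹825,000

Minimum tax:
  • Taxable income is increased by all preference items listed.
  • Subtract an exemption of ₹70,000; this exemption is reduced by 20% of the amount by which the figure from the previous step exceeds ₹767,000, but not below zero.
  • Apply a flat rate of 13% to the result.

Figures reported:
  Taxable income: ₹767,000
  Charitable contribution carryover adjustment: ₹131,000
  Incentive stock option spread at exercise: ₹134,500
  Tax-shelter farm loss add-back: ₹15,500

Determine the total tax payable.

Minimum tax:
  Adjusted income: ₹767,000 + ₹131,000 + ₹134,500 + ₹15,500 = ₹1,048,000
  Exemption: ₹70,000 − 20% × (₹1,048,000 − ₹767,000) = ₹70,000 − ₹56,200 = ₹13,800
  Base: ₹1,048,000 − ₹13,800 = ₹1,034,200
  ₹1,034,200 × 13% = ₹134,446

Regular income tax:
  ₹84,000 × 13% = ₹10,920
  ₹409,000 × 25% = ₹102,250
  ₹274,000 × 29% = ₹79,460
  → ₹192,630

₹192,630 > ₹134,446, so the regular income tax governs.

₹192,630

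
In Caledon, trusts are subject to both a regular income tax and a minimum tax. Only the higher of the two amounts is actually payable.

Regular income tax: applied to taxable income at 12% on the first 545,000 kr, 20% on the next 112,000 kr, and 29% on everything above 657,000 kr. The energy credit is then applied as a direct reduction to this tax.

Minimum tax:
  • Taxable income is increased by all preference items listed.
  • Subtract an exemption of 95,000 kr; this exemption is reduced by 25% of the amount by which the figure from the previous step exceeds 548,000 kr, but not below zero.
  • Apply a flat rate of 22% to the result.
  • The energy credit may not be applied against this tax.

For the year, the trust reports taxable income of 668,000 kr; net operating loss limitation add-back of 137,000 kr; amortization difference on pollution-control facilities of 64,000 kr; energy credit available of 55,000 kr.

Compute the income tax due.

Minimum tax:
  Adjusted income: 668,000 kr + 137,000 kr + 64,000 kr = 869,000 kr
  Exemption: 95,000 kr − 25% × (869,000 kr − 548,000 kr) = 95,000 kr − 80,250 kr = 14,750 kr
  Base: 869,000 kr − 14,750 kr = 854,250 kr
  854,250 kr × 22% = 187,935 kr

Regular income tax:
  545,000 kr × 12% = 65,400 kr
  112,000 kr × 20% = 22,400 kr
  11,000 kr × 29% = 3,190 kr
  → 90,990 kr
  Less energy credit 55,000 kr → 35,990 kr

187,935 kr > 35,990 kr, so the minimum tax is the binding amount.

187,935 kr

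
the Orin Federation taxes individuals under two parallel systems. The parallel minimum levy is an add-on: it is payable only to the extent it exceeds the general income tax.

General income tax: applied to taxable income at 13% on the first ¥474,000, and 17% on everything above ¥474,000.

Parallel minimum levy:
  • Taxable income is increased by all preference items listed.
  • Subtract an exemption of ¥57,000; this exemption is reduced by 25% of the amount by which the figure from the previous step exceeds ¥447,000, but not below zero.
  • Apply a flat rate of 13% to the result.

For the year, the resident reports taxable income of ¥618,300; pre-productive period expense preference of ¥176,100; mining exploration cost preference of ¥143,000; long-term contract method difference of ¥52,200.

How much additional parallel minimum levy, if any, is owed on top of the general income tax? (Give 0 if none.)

¥42,497

General income tax:
  ¥474,000 × 13% = ¥61,620
  ¥144,300 × 17% = ¥24,531
  → ¥86,151

Parallel minimum levy:
  Adjusted income: ¥618,300 + ¥176,100 + ¥143,000 + ¥52,200 = ¥989,600
  Exemption: 25% × (¥989,600 − ¥447,000) = ¥135,650 ≥ ¥57,000, so the exemption is fully phased out
  Base: ¥989,600 − ¥0 = ¥989,600
  ¥989,600 × 13% = ¥128,648

Excess of parallel minimum levy over general income tax: ¥128,648 − ¥86,151 = ¥42,497.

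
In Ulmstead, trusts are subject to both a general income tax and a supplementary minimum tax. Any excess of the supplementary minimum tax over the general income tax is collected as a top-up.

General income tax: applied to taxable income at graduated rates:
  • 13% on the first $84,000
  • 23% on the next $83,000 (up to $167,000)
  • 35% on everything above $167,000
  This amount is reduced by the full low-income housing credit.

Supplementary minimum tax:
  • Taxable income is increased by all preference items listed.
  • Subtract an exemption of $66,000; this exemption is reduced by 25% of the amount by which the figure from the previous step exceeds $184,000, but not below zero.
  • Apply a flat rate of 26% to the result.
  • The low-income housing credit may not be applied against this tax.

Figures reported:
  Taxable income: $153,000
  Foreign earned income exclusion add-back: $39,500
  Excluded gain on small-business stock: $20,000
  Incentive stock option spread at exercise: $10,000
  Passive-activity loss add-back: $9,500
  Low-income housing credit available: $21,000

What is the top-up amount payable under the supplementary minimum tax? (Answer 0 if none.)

General income tax:
  $84,000 × 13% = $10,920
  $69,000 × 23% = $15,870
  → $26,790
  Less low-income housing credit $21,000 → $5,790

Supplementary minimum tax:
  Adjusted income: $153,000 + $39,500 + $20,000 + $10,000 + $9,500 = $232,000
  Exemption: $66,000 − 25% × ($232,000 − $184,000) = $66,000 − $12,000 = $54,000
  Base: $232,000 − $54,000 = $178,000
  $178,000 × 26% = $46,280

Excess of supplementary minimum tax over general income tax: $46,280 − $5,790 = $40,490.

$40,490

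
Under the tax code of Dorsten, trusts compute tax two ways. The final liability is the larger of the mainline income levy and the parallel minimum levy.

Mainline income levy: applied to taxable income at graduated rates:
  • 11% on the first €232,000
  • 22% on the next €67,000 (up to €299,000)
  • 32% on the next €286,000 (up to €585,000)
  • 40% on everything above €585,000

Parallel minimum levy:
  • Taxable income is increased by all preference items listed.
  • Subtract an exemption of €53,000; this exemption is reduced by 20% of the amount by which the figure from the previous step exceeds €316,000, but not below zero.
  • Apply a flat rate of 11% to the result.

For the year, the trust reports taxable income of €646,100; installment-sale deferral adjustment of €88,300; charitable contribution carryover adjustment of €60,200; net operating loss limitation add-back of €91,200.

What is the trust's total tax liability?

€156,220

Mainline income levy:
  €232,000 × 11% = €25,520
  €67,000 × 22% = €14,740
  €286,000 × 32% = €91,520
  €61,100 × 40% = €24,440
  → €156,220

Parallel minimum levy:
  Adjusted income: €646,100 + €88,300 + €60,200 + €91,200 = €885,800
  Exemption: 20% × (€885,800 − €316,000) = €113,960 ≥ €53,000, so the exemption is fully phased out
  Base: €885,800 − €0 = €885,800
  €885,800 × 11% = €97,438

€156,220 > €97,438, so the mainline income levy governs.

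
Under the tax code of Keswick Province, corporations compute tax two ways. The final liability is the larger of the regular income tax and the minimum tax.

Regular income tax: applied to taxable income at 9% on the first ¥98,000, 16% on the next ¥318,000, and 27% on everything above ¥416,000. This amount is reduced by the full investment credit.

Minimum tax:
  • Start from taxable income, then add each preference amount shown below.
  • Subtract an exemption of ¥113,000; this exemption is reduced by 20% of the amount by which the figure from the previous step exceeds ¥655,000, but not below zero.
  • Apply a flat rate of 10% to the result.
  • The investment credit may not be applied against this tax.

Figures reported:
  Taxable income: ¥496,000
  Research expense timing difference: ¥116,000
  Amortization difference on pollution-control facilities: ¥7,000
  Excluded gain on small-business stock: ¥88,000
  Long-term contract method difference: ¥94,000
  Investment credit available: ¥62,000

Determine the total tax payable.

¥71,720

Regular income tax:
  ¥98,000 × 9% = ¥8,820
  ¥318,000 × 16% = ¥50,880
  ¥80,000 × 27% = ¥21,600
  → ¥81,300
  Less investment credit ¥62,000 → ¥19,300

Minimum tax:
  Adjusted income: ¥496,000 + ¥116,000 + ¥7,000 + ¥88,000 + ¥94,000 = ¥801,000
  Exemption: ¥113,000 − 20% × (¥801,000 − ¥655,000) = ¥113,000 − ¥29,200 = ¥83,800
  Base: ¥801,000 − ¥83,800 = ¥717,200
  ¥717,200 × 10% = ¥71,720

¥71,720 > ¥19,300, so the minimum tax is the binding amount.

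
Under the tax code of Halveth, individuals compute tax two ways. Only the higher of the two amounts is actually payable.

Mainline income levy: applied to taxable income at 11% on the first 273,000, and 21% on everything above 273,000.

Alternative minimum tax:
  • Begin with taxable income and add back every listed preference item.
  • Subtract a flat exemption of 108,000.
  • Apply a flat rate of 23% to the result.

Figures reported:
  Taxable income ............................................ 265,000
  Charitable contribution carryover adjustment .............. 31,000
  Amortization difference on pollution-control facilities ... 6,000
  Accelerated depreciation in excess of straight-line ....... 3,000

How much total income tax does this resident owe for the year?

45,310

Mainline income levy:
  265,000 × 11% = 29,150

Alternative minimum tax:
  Adjusted income: 265,000 + 31,000 + 6,000 + 3,000 = 305,000
  Less exemption 108,000 → base 197,000
  197,000 × 23% = 45,310

45,310 > 29,150, so the alternative minimum tax is the binding amount.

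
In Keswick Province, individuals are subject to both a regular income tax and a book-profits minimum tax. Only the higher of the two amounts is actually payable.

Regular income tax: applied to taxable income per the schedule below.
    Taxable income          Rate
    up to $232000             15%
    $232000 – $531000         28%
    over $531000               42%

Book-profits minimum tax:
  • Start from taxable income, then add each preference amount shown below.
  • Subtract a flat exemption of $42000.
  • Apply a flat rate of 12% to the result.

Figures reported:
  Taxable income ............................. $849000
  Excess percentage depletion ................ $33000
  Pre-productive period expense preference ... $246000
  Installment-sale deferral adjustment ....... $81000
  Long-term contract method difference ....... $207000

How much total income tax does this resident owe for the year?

$252080

Regular income tax:
  $232000 × 15% = $34800
  $299000 × 28% = $83720
  $318000 × 42% = $133560
  → $252080

Book-profits minimum tax:
  Adjusted income: $849000 + $33000 + $246000 + $81000 + $207000 = $1416000
  Less exemption $42000 → base $1374000
  $1374000 × 12% = $164880

$252080 > $164880, so the regular income tax governs.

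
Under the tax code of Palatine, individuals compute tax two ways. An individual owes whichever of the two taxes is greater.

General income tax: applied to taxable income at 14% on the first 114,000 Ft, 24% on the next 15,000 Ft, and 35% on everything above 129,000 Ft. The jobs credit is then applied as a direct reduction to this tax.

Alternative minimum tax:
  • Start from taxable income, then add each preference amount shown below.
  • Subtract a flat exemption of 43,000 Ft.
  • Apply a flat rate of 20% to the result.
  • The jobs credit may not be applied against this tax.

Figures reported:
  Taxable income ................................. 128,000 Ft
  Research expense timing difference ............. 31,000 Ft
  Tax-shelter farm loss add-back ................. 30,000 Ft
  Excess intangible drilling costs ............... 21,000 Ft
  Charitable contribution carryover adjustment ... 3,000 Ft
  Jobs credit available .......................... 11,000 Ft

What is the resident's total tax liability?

Alternative minimum tax:
  Adjusted income: 128,000 Ft + 31,000 Ft + 30,000 Ft + 21,000 Ft + 3,000 Ft = 213,000 Ft
  Less exemption 43,000 Ft → base 170,000 Ft
  170,000 Ft × 20% = 34,000 Ft

General income tax:
  114,000 Ft × 14% = 15,960 Ft
  14,000 Ft × 24% = 3,360 Ft
  → 19,320 Ft
  Less jobs credit 11,000 Ft → 8,320 Ft

34,000 Ft > 8,320 Ft, so the alternative minimum tax is the binding amount.

34,000 Ft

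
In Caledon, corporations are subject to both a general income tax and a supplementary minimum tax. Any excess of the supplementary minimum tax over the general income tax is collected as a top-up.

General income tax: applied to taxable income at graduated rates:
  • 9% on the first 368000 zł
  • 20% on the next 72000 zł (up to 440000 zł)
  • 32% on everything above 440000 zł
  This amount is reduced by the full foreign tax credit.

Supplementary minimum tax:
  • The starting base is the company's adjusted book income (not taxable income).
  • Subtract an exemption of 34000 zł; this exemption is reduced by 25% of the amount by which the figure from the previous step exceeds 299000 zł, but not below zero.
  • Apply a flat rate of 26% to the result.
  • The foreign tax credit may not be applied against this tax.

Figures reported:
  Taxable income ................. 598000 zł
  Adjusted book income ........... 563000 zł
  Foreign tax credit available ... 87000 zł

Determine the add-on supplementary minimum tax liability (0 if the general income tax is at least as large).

135300 zł

General income tax:
  368000 zł × 9% = 33120 zł
  72000 zł × 20% = 14400 zł
  158000 zł × 32% = 50560 zł
  → 98080 zł
  Less foreign tax credit 87000 zł → 11080 zł

Supplementary minimum tax:
  Base (adjusted book income): 563000 zł
  Exemption: 25% × (563000 zł − 299000 zł) = 66000 zł ≥ 34000 zł, so the exemption is fully phased out
  Base: 563000 zł − 0 zł = 563000 zł
  563000 zł × 26% = 146380 zł

Excess of supplementary minimum tax over general income tax: 146380 zł − 11080 zł = 135300 zł.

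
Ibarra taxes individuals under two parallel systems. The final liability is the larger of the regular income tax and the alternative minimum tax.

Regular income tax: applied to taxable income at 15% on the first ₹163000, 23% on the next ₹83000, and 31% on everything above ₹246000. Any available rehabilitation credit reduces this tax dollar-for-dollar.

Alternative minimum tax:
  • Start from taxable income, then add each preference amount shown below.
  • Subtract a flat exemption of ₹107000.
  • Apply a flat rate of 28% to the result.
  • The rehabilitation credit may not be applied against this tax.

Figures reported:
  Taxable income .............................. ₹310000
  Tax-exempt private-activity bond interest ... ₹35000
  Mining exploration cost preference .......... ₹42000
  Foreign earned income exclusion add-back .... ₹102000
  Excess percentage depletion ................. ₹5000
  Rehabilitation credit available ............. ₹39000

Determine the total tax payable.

₹108360

Alternative minimum tax:
  Adjusted income: ₹310000 + ₹35000 + ₹42000 + ₹102000 + ₹5000 = ₹494000
  Less exemption ₹107000 → base ₹387000
  ₹387000 × 28% = ₹108360

Regular income tax:
  ₹163000 × 15% = ₹24450
  ₹83000 × 23% = ₹19090
  ₹64000 × 31% = ₹19840
  → ₹63380
  Less rehabilitation credit ₹39000 → ₹24380

₹108360 > ₹24380, so the alternative minimum tax is the binding amount.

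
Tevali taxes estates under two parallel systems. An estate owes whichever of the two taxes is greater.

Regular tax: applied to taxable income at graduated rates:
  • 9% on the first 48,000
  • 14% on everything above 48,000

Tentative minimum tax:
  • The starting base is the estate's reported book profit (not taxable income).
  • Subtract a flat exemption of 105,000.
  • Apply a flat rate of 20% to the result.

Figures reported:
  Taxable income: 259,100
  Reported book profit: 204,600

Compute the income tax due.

Regular tax:
  48,000 × 9% = 4,320
  211,100 × 14% = 29,554
  → 33,874

Tentative minimum tax:
  Base (reported book profit): 204,600
  Less exemption 105,000 → base 99,600
  99,600 × 20% = 19,920

33,874 > 19,920, so the regular tax governs.

33,874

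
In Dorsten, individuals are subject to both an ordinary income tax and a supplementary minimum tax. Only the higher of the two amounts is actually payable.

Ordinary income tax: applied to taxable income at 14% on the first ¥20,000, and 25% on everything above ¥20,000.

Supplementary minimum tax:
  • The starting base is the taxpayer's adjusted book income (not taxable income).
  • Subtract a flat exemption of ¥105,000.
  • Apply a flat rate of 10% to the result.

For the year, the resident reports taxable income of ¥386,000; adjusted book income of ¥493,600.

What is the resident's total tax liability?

¥94,300

Ordinary income tax:
  ¥20,000 × 14% = ¥2,800
  ¥366,000 × 25% = ¥91,500
  → ¥94,300

Supplementary minimum tax:
  Base (adjusted book income): ¥493,600
  Less exemption ¥105,000 → base ¥388,600
  ¥388,600 × 10% = ¥38,860

¥94,300 > ¥38,860, so the ordinary income tax governs.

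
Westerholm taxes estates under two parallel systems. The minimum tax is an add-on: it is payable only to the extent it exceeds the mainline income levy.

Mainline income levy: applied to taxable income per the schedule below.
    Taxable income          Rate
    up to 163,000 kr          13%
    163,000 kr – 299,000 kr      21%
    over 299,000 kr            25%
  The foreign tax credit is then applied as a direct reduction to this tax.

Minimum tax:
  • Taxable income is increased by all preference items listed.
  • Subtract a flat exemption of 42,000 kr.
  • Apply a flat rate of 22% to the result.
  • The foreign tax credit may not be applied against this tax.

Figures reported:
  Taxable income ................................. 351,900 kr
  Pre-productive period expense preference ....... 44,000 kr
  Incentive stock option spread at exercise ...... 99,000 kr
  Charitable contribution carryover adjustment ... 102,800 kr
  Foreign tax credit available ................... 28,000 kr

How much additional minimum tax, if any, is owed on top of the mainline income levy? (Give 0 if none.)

Minimum tax:
  Adjusted income: 351,900 kr + 44,000 kr + 99,000 kr + 102,800 kr = 597,700 kr
  Less exemption 42,000 kr → base 555,700 kr
  555,700 kr × 22% = 122,254 kr

Mainline income levy:
  163,000 kr × 13% = 21,190 kr
  136,000 kr × 21% = 28,560 kr
  52,900 kr × 25% = 13,225 kr
  → 62,975 kr
  Less foreign tax credit 28,000 kr → 34,975 kr

Excess of minimum tax over mainline income levy: 122,254 kr − 34,975 kr = 87,279 kr.

87,279 kr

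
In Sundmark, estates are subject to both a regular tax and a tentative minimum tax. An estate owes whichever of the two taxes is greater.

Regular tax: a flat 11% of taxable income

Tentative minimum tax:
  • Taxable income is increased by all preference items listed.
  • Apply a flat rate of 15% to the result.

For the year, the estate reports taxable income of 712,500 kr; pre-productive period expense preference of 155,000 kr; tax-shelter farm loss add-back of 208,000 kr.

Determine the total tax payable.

161,325 kr

Regular tax:
  712,500 kr × 11% = 78,375 kr

Tentative minimum tax:
  Adjusted income: 712,500 kr + 155,000 kr + 208,000 kr = 1,075,500 kr
  1,075,500 kr × 15% = 161,325 kr

161,325 kr > 78,375 kr, so the tentative minimum tax is the binding amount.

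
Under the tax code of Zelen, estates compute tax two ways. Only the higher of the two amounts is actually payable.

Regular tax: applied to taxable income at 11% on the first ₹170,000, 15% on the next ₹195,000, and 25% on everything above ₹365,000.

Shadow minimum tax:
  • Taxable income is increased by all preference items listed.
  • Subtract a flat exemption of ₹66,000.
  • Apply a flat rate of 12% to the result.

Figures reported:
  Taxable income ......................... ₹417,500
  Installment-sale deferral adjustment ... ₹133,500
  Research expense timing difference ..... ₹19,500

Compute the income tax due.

Regular tax:
  ₹170,000 × 11% = ₹18,700
  ₹195,000 × 15% = ₹29,250
  ₹52,500 × 25% = ₹13,125
  → ₹61,075

Shadow minimum tax:
  Adjusted income: ₹417,500 + ₹133,500 + ₹19,500 = ₹570,500
  Less exemption ₹66,000 → base ₹504,500
  ₹504,500 × 12% = ₹60,540

₹61,075 > ₹60,540, so the regular tax governs.

₹61,075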